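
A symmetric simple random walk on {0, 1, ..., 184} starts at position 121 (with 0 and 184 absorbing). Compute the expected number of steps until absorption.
E[τ | X_0 = 121] = 7623

Let v_k = E[τ | X_0 = k]. Boundary: v_0 = v_184 = 0. Recurrence: v_k = 1 + (v_{k-1} + v_{k+1})/2 for 1 ≤ k ≤ 183. The particular solution to v_k − (v_{k-1} + v_{k+1})/2 = 1 is v_k = −k^2. Adding homogeneous solution A + B k and matching boundaries gives v_k = k (184 − k). Substituting k = 121: v_121 = 121 · 63 = 7623.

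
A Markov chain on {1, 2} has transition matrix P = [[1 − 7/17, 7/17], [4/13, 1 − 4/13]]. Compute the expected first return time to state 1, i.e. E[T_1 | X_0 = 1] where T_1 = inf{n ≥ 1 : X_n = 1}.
E[T_1 | X_0 = 1] = 1/π_1 = 159/68

For an irreducible recurrent Markov chain with stationary distribution π, E[T_i | X_0 = i] = 1/π_i (Kac's formula). Here π_1 = (4/13)/(7/17 + 4/13) = (4/13)/(159/221) = 68/159, so E[T_1 | X_0 = 1] = 1/π_1 = (7/17 + 4/13)/(4/13) = (159/221)/(4/13) = 159/68.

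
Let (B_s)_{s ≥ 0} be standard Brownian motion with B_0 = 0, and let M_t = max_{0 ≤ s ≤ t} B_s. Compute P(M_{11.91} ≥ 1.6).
P(M_{11.91} ≥ 1.6) = 2·P(B_{11.91} ≥ 1.6) = 2(1 − Φ(1.6/√11.91)) ≈ 0.6429

By the reflection principle for Brownian motion, P(M_t ≥ a) = 2 · P(B_t ≥ a) for a ≥ 0. Since B_t ~ N(0, t), P(B_t ≥ 1.6) = 1 − Φ(1.6/√t) = 1 − Φ(1.6/√11.91) = 1 − Φ(0.4636). So
  P(M_{11.91} ≥ 1.6) = 2(1 − Φ(0.4636)) ≈ 0.6429.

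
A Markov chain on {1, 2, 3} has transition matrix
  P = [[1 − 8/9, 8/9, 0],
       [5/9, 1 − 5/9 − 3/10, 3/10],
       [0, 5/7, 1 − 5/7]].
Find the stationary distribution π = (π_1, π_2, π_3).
π = (125/409, 200/409, 84/409)

This is a birth-death chain on three states, which satisfies detailed balance: π_1 · P_{12} = π_2 · P_{21} and π_2 · P_{23} = π_3 · P_{32}.
From π_1 · 8/9 = π_2 · 5/9: π_2/π_1 = (8/9)/(5/9) = 8/5.
From π_2 · 3/10 = π_3 · 5/7: π_3/π_2 = (3/10)/(5/7) = 21/50.
Take π_1 proportional to 1; then unnormalized π = (1, 8/5, 84/125). Normalize by dividing by the sum 409/125:
  π = (125/409, 200/409, 84/409).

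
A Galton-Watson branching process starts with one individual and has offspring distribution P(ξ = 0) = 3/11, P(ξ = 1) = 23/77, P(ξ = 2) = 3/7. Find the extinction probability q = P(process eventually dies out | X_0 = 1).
q = 7/11

The pgf is f(s) = 3/11 + 23/77·s + 3/7·s². The extinction probability q is the smallest fixed point of f in [0, 1]. Setting s = f(s):
  3/7·s² + (23/77 − 1)·s + 3/11 = 0
  3/7·s² − (3/11 + 3/7)·s + 3/11 = 0
which factors as (s − 1)·(3/7·s − 3/11) = 0, giving roots s = 1 and s = (3/11)/(3/7) = 7/11.
Mean offspring μ = 23/77 + 2·3/7 = 89/77 > 1 (supercritical), so q < 1. The extinction probability is the smaller root: q = (3/11)/(3/7) = 7/11.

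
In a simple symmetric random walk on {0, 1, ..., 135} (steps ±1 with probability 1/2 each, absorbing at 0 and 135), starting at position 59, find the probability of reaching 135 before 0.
P(hit 135 before 0) = 59/135

Let u_k = P(hit 135 before 0 | start at k). Then u_0 = 0, u_135 = 1, and u_k = u_{k-1}/2 + u_{k+1}/2 for 1 ≤ k ≤ 134. This harmonic recurrence is solved by u_k = k/135, giving u_59 = 59/135.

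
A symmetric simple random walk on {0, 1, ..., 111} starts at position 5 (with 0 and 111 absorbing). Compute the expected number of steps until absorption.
E[τ | X_0 = 5] = 530

Let v_k = E[τ | X_0 = k]. Boundary: v_0 = v_111 = 0. Recurrence: v_k = 1 + (v_{k-1} + v_{k+1})/2 for 1 ≤ k ≤ 110. The particular solution to v_k − (v_{k-1} + v_{k+1})/2 = 1 is v_k = −k^2. Adding homogeneous solution A + B k and matching boundaries gives v_k = k (111 − k). Substituting k = 5: v_5 = 5 · 106 = 530.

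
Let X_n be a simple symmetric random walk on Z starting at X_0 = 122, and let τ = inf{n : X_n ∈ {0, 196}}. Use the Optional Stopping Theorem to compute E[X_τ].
E[X_τ] = 122

X_n is a martingale and τ is a bounded-mean stopping time (indeed τ is finite a.s. with bounded expectation since the walk is in a bounded region). By the OST, E[X_τ] = E[X_0] = 122. Equivalently: E[X_τ] = 196 · P(hit 196 first) + 0 · P(hit 0 first) = 196 · (122/196) = 122.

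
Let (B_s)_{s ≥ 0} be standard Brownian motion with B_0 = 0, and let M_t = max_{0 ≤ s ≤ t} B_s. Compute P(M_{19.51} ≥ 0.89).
P(M_{19.51} ≥ 0.89) = 2·P(B_{19.51} ≥ 0.89) = 2(1 − Φ(0.89/√19.51)) ≈ 0.8403

By the reflection principle for Brownian motion, P(M_t ≥ a) = 2 · P(B_t ≥ a) for a ≥ 0. Since B_t ~ N(0, t), P(B_t ≥ 0.89) = 1 − Φ(0.89/√t) = 1 − Φ(0.89/√19.51) = 1 − Φ(0.2015). So
  P(M_{19.51} ≥ 0.89) = 2(1 − Φ(0.2015)) ≈ 0.8403.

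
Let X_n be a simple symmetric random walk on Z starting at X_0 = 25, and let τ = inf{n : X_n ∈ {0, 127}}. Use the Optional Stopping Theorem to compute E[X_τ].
E[X_τ] = 25

X_n is a martingale and τ is a bounded-mean stopping time (indeed τ is finite a.s. with bounded expectation since the walk is in a bounded region). By the OST, E[X_τ] = E[X_0] = 25. Equivalently: E[X_τ] = 127 · P(hit 127 first) + 0 · P(hit 0 first) = 127 · (25/127) = 25.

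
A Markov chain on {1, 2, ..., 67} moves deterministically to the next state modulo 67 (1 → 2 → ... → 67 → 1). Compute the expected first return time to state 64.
E[T_64 | X_0 = 64] = 67

The chain cycles deterministically, so starting at state 64 it returns in exactly 67 steps. Equivalently, the stationary distribution is uniform π_j = 1/67 for every state j, so by Kac's formula E[T_64] = 1/π_64 = 67.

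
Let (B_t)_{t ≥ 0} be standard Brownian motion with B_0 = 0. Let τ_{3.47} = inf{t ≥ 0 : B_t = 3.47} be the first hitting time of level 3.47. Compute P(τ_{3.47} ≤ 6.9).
P(τ_{3.47} ≤ 6.9) = 2(1 − Φ(3.47/√6.9)) = 2(1 − Φ(1.3210)) ≈ 0.1865

By the reflection principle for standard BM, P(τ_b ≤ t) = 2 · P(B_t ≥ b). Since B_t ~ N(0, t), P(B_t ≥ 3.47) = 1 − Φ(3.47/√t) = 1 − Φ(3.47/√6.9) = 1 − Φ(1.3210) ≈ 0.09325. Doubling: P(τ_{3.47} ≤ 6.9) ≈ 2 · 0.09325 = 0.18650 ≈ 0.1865.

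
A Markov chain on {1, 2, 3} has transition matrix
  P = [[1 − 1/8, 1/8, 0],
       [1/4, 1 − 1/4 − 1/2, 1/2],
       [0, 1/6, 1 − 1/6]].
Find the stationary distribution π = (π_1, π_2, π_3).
π = (1/3, 1/6, 1/2)

This is a birth-death chain on three states, which satisfies detailed balance: π_1 · P_{12} = π_2 · P_{21} and π_2 · P_{23} = π_3 · P_{32}.
From π_1 · 1/8 = π_2 · 1/4: π_2/π_1 = (1/8)/(1/4) = 1/2.
From π_2 · 1/2 = π_3 · 1/6: π_3/π_2 = (1/2)/(1/6) = 3.
Take π_1 proportional to 1; then unnormalized π = (1, 1/2, 3/2). Normalize by dividing by the sum 3:
  π = (1/3, 1/6, 1/2).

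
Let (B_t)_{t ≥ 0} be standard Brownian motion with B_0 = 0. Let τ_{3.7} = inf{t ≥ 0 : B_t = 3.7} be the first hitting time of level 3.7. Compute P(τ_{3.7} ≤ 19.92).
P(τ_{3.7} ≤ 19.92) = 2(1 − Φ(3.7/√19.92)) = 2(1 − Φ(0.8290)) ≈ 0.4071

By the reflection principle for standard BM, P(τ_b ≤ t) = 2 · P(B_t ≥ b). Since B_t ~ N(0, t), P(B_t ≥ 3.7) = 1 − Φ(3.7/√t) = 1 − Φ(3.7/√19.92) = 1 − Φ(0.8290) ≈ 0.20355. Doubling: P(τ_{3.7} ≤ 19.92) ≈ 2 · 0.20355 = 0.40710 ≈ 0.4071.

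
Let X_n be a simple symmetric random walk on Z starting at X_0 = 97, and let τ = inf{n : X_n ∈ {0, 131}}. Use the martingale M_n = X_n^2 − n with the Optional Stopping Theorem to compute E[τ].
E[τ] = 3298

M_n = X_n^2 − n is a martingale (since E[X_{n+1}^2 | F_n] = X_n^2 + 1). By OST (τ has finite mean in a bounded region), E[M_τ] = E[M_0] = X_0^2 − 0 = 97^2 = 9409. Also E[M_τ] = E[X_τ^2] − E[τ]. The walk exits at 0 or 131, with P(hit 131 first) = 97/131, so E[X_τ^2] = 131^2 · 97/131 + 0 = 12707. Thus E[τ] = E[X_τ^2] − E[M_τ] = 12707 − 9409 = 3298 = 97(131 − 97) = 3298.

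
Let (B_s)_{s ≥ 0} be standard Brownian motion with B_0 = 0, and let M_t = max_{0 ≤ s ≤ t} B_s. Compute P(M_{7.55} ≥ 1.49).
P(M_{7.55} ≥ 1.49) = 2·P(B_{7.55} ≥ 1.49) = 2(1 − Φ(1.49/√7.55)) ≈ 0.5876

By the reflection principle for Brownian motion, P(M_t ≥ a) = 2 · P(B_t ≥ a) for a ≥ 0. Since B_t ~ N(0, t), P(B_t ≥ 1.49) = 1 − Φ(1.49/√t) = 1 − Φ(1.49/√7.55) = 1 − Φ(0.5423). So
  P(M_{7.55} ≥ 1.49) = 2(1 − Φ(0.5423)) ≈ 0.5876.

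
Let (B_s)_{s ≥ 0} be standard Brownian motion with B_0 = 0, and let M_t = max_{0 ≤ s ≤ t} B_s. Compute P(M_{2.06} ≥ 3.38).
P(M_{2.06} ≥ 3.38) = 2·P(B_{2.06} ≥ 3.38) = 2(1 − Φ(3.38/√2.06)) ≈ 0.0185

By the reflection principle for Brownian motion, P(M_t ≥ a) = 2 · P(B_t ≥ a) for a ≥ 0. Since B_t ~ N(0, t), P(B_t ≥ 3.38) = 1 − Φ(3.38/√t) = 1 − Φ(3.38/√2.06) = 1 − Φ(2.3550). So
  P(M_{2.06} ≥ 3.38) = 2(1 − Φ(2.3550)) ≈ 0.0185.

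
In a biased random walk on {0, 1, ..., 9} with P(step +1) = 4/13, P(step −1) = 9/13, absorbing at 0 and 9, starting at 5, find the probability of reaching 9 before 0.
P(hit 9 before 0) = (1 − (9/4)^5) / (1 − (9/4)^9) = 2970880/77431669

Let u_k denote P(reach 9 before 0 | start at k). Boundary: u_0 = 0, u_9 = 1. Recurrence: u_k = 4/13·u_{k+1} + 9/13·u_{k-1} for 1 ≤ k ≤ 8. Try u_k = A + B·r^k with r = q/p = (9/13)/(4/13) = 9/4. Substitution satisfies the recurrence; boundary conditions give:
  u_k = (1 − r^k) / (1 − r^N) = (1 − (9/4)^5) / (1 − (9/4)^9) = 2970880/77431669.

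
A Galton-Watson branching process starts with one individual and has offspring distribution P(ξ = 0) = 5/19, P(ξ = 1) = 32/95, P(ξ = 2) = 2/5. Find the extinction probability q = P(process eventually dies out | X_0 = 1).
q = 25/38

The pgf is f(s) = 5/19 + 32/95·s + 2/5·s². The extinction probability q is the smallest fixed point of f in [0, 1]. Setting s = f(s):
  2/5·s² + (32/95 − 1)·s + 5/19 = 0
  2/5·s² − (5/19 + 2/5)·s + 5/19 = 0
which factors as (s − 1)·(2/5·s − 5/19) = 0, giving roots s = 1 and s = (5/19)/(2/5) = 25/38.
Mean offspring μ = 32/95 + 2·2/5 = 108/95 > 1 (supercritical), so q < 1. The extinction probability is the smaller root: q = (5/19)/(2/5) = 25/38.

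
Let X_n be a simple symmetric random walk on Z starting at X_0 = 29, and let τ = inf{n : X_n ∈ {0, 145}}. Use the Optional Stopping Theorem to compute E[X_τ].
E[X_τ] = 29

X_n is a martingale and τ is a bounded-mean stopping time (indeed τ is finite a.s. with bounded expectation since the walk is in a bounded region). By the OST, E[X_τ] = E[X_0] = 29. Equivalently: E[X_τ] = 145 · P(hit 145 first) + 0 · P(hit 0 first) = 145 · (29/145) = 29.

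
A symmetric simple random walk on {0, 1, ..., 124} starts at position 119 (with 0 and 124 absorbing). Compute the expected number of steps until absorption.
E[τ | X_0 = 119] = 595

Let v_k = E[τ | X_0 = k]. Boundary: v_0 = v_124 = 0. Recurrence: v_k = 1 + (v_{k-1} + v_{k+1})/2 for 1 ≤ k ≤ 123. The particular solution to v_k − (v_{k-1} + v_{k+1})/2 = 1 is v_k = −k^2. Adding homogeneous solution A + B k and matching boundaries gives v_k = k (124 − k). Substituting k = 119: v_119 = 119 · 5 = 595.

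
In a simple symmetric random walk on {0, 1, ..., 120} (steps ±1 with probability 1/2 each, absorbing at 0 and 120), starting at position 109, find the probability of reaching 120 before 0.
P(hit 120 before 0) = 109/120

Let u_k = P(hit 120 before 0 | start at k). Then u_0 = 0, u_120 = 1, and u_k = u_{k-1}/2 + u_{k+1}/2 for 1 ≤ k ≤ 119. This harmonic recurrence is solved by u_k = k/120, giving u_109 = 109/120.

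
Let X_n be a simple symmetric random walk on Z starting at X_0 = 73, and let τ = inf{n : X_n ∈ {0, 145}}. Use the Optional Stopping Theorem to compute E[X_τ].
E[X_τ] = 73

X_n is a martingale and τ is a bounded-mean stopping time (indeed τ is finite a.s. with bounded expectation since the walk is in a bounded region). By the OST, E[X_τ] = E[X_0] = 73. Equivalently: E[X_τ] = 145 · P(hit 145 first) + 0 · P(hit 0 first) = 145 · (73/145) = 73.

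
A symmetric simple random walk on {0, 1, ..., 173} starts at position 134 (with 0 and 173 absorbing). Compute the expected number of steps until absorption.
E[τ | X_0 = 134] = 5226

Let v_k = E[τ | X_0 = k]. Boundary: v_0 = v_173 = 0. Recurrence: v_k = 1 + (v_{k-1} + v_{k+1})/2 for 1 ≤ k ≤ 172. The particular solution to v_k − (v_{k-1} + v_{k+1})/2 = 1 is v_k = −k^2. Adding homogeneous solution A + B k and matching boundaries gives v_k = k (173 − k). Substituting k = 134: v_134 = 134 · 39 = 5226.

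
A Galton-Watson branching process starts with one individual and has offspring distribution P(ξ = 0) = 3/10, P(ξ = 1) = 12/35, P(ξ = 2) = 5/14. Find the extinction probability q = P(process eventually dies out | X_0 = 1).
q = 21/25

The pgf is f(s) = 3/10 + 12/35·s + 5/14·s². The extinction probability q is the smallest fixed point of f in [0, 1]. Setting s = f(s):
  5/14·s² + (12/35 − 1)·s + 3/10 = 0
  5/14·s² − (3/10 + 5/14)·s + 3/10 = 0
which factors as (s − 1)·(5/14·s − 3/10) = 0, giving roots s = 1 and s = (3/10)/(5/14) = 21/25.
Mean offspring μ = 12/35 + 2·5/14 = 37/35 > 1 (supercritical), so q < 1. The extinction probability is the smaller root: q = (3/10)/(5/14) = 21/25.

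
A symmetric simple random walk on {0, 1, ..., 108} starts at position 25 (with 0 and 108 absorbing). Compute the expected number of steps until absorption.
E[τ | X_0 = 25] = 2075

Let v_k = E[τ | X_0 = k]. Boundary: v_0 = v_108 = 0. Recurrence: v_k = 1 + (v_{k-1} + v_{k+1})/2 for 1 ≤ k ≤ 107. The particular solution to v_k − (v_{k-1} + v_{k+1})/2 = 1 is v_k = −k^2. Adding homogeneous solution A + B k and matching boundaries gives v_k = k (108 − k). Substituting k = 25: v_25 = 25 · 83 = 2075.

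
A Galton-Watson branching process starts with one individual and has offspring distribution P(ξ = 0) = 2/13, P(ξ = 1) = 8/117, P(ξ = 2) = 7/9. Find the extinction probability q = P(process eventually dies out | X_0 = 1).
q = 18/91

The pgf is f(s) = 2/13 + 8/117·s + 7/9·s². The extinction probability q is the smallest fixed point of f in [0, 1]. Setting s = f(s):
  7/9·s² + (8/117 − 1)·s + 2/13 = 0
  7/9·s² − (2/13 + 7/9)·s + 2/13 = 0
which factors as (s − 1)·(7/9·s − 2/13) = 0, giving roots s = 1 and s = (2/13)/(7/9) = 18/91.
Mean offspring μ = 8/117 + 2·7/9 = 190/117 > 1 (supercritical), so q < 1. The extinction probability is the smaller root: q = (2/13)/(7/9) = 18/91.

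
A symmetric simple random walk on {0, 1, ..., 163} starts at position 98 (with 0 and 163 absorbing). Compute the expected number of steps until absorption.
E[τ | X_0 = 98] = 6370

Let v_k = E[τ | X_0 = k]. Boundary: v_0 = v_163 = 0. Recurrence: v_k = 1 + (v_{k-1} + v_{k+1})/2 for 1 ≤ k ≤ 162. The particular solution to v_k − (v_{k-1} + v_{k+1})/2 = 1 is v_k = −k^2. Adding homogeneous solution A + B k and matching boundaries gives v_k = k (163 − k). Substituting k = 98: v_98 = 98 · 65 = 6370.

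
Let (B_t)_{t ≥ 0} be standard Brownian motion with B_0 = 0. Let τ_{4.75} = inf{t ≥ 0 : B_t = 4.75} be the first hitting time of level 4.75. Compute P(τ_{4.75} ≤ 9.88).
P(τ_{4.75} ≤ 9.88) = 2(1 − Φ(4.75/√9.88)) = 2(1 − Φ(1.5112)) ≈ 0.1307

By the reflection principle for standard BM, P(τ_b ≤ t) = 2 · P(B_t ≥ b). Since B_t ~ N(0, t), P(B_t ≥ 4.75) = 1 − Φ(4.75/√t) = 1 − Φ(4.75/√9.88) = 1 − Φ(1.5112) ≈ 0.06537. Doubling: P(τ_{4.75} ≤ 9.88) ≈ 2 · 0.06537 = 0.13074 ≈ 0.1307.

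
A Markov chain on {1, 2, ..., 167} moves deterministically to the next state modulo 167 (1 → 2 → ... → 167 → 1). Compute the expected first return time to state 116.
E[T_116 | X_0 = 116] = 167

The chain cycles deterministically, so starting at state 116 it returns in exactly 167 steps. Equivalently, the stationary distribution is uniform π_j = 1/167 for every state j, so by Kac's formula E[T_116] = 1/π_116 = 167.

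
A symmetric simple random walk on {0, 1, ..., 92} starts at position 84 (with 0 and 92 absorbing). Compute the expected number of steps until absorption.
E[τ | X_0 = 84] = 672

Let v_k = E[τ | X_0 = k]. Boundary: v_0 = v_92 = 0. Recurrence: v_k = 1 + (v_{k-1} + v_{k+1})/2 for 1 ≤ k ≤ 91. The particular solution to v_k − (v_{k-1} + v_{k+1})/2 = 1 is v_k = −k^2. Adding homogeneous solution A + B k and matching boundaries gives v_k = k (92 − k). Substituting k = 84: v_84 = 84 · 8 = 672.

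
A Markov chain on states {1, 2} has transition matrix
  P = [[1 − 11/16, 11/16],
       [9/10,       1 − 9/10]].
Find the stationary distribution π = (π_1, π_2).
π_1 = 72/127, π_2 = 55/127

Solve πP = π with π_1 + π_2 = 1. From πP = π: π_1 · (1 − 11/16) + π_2 · 9/10 = π_1 ⇒ π_2 · 9/10 = π_1 · 11/16 ⇒ π_2/π_1 = (11/16)/(9/10) = 55/72. Together with π_1 + π_2 = 1:
  π_1 = (9/10)/(11/16 + 9/10) = (9/10)/(127/80) = 72/127,
  π_2 = (11/16)/(11/16 + 9/10) = (11/16)/(127/80) = 55/127.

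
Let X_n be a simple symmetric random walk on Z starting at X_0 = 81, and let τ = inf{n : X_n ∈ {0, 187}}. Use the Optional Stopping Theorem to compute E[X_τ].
E[X_τ] = 81

X_n is a martingale and τ is a bounded-mean stopping time (indeed τ is finite a.s. with bounded expectation since the walk is in a bounded region). By the OST, E[X_τ] = E[X_0] = 81. Equivalently: E[X_τ] = 187 · P(hit 187 first) + 0 · P(hit 0 first) = 187 · (81/187) = 81.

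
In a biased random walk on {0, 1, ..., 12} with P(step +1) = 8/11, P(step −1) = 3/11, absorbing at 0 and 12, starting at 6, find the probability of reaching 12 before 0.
P(hit 12 before 0) = (1 − (3/8)^6) / (1 − (3/8)^12) = 262144/262873

Let u_k denote P(reach 12 before 0 | start at k). Boundary: u_0 = 0, u_12 = 1. Recurrence: u_k = 8/11·u_{k+1} + 3/11·u_{k-1} for 1 ≤ k ≤ 11. Try u_k = A + B·r^k with r = q/p = (3/11)/(8/11) = 3/8. Substitution satisfies the recurrence; boundary conditions give:
  u_k = (1 − r^k) / (1 − r^N) = (1 − (3/8)^6) / (1 − (3/8)^12) = 262144/262873.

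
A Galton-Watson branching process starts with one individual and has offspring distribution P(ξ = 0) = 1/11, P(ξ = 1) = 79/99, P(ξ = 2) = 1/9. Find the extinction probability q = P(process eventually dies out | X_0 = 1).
q = 9/11

The pgf is f(s) = 1/11 + 79/99·s + 1/9·s². The extinction probability q is the smallest fixed point of f in [0, 1]. Setting s = f(s):
  1/9·s² + (79/99 − 1)·s + 1/11 = 0
  1/9·s² − (1/11 + 1/9)·s + 1/11 = 0
which factors as (s − 1)·(1/9·s − 1/11) = 0, giving roots s = 1 and s = (1/11)/(1/9) = 9/11.
Mean offspring μ = 79/99 + 2·1/9 = 101/99 > 1 (supercritical), so q < 1. The extinction probability is the smaller root: q = (1/11)/(1/9) = 9/11.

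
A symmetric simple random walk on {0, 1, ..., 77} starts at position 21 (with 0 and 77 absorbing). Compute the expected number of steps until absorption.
E[τ | X_0 = 21] = 1176

Let v_k = E[τ | X_0 = k]. Boundary: v_0 = v_77 = 0. Recurrence: v_k = 1 + (v_{k-1} + v_{k+1})/2 for 1 ≤ k ≤ 76. The particular solution to v_k − (v_{k-1} + v_{k+1})/2 = 1 is v_k = −k^2. Adding homogeneous solution A + B k and matching boundaries gives v_k = k (77 − k). Substituting k = 21: v_21 = 21 · 56 = 1176.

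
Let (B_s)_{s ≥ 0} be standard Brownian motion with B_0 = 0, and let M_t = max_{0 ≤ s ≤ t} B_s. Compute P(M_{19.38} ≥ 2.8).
P(M_{19.38} ≥ 2.8) = 2·P(B_{19.38} ≥ 2.8) = 2(1 − Φ(2.8/√19.38)) ≈ 0.5248

By the reflection principle for Brownian motion, P(M_t ≥ a) = 2 · P(B_t ≥ a) for a ≥ 0. Since B_t ~ N(0, t), P(B_t ≥ 2.8) = 1 − Φ(2.8/√t) = 1 − Φ(2.8/√19.38) = 1 − Φ(0.6360). So
  P(M_{19.38} ≥ 2.8) = 2(1 − Φ(0.6360)) ≈ 0.5248.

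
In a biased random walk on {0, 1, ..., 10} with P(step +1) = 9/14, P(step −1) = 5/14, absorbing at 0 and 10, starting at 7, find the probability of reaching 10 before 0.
P(hit 10 before 0) = (1 − (5/9)^7) / (1 − (5/9)^10) = 857457819/869254694

Let u_k denote P(reach 10 before 0 | start at k). Boundary: u_0 = 0, u_10 = 1. Recurrence: u_k = 9/14·u_{k+1} + 5/14·u_{k-1} for 1 ≤ k ≤ 9. Try u_k = A + B·r^k with r = q/p = (5/14)/(9/14) = 5/9. Substitution satisfies the recurrence; boundary conditions give:
  u_k = (1 − r^k) / (1 − r^N) = (1 − (5/9)^7) / (1 − (5/9)^10) = 857457819/869254694.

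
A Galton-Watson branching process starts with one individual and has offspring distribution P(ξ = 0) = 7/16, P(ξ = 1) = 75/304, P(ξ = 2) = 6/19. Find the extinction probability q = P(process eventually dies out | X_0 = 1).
q = 1

Mean offspring μ = 0·7/16 + 1·75/304 + 2·6/19 = 267/304 ≤ 1. For μ ≤ 1 with offspring not concentrated at 1, the Galton-Watson process goes extinct almost surely, so q = 1.
(Algebraic check: The pgf is f(s) = 7/16 + 75/304·s + 6/19·s². The extinction probability q is the smallest fixed point of f in [0, 1]. Setting s = f(s):
  6/19·s² + (75/304 − 1)·s + 7/16 = 0
  6/19·s² − (7/16 + 6/19)·s + 7/16 = 0
which factors as (s − 1)·(6/19·s − 7/16) = 0, giving roots s = 1 and s = (7/16)/(6/19) = 133/96. Since 133/96 ≥ 1, the smallest root in [0, 1] is s = 1.)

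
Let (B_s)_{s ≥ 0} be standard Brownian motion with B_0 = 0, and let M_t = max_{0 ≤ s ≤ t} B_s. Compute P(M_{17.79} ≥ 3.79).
P(M_{17.79} ≥ 3.79) = 2·P(B_{17.79} ≥ 3.79) = 2(1 − Φ(3.79/√17.79)) ≈ 0.3689

By the reflection principle for Brownian motion, P(M_t ≥ a) = 2 · P(B_t ≥ a) for a ≥ 0. Since B_t ~ N(0, t), P(B_t ≥ 3.79) = 1 − Φ(3.79/√t) = 1 − Φ(3.79/√17.79) = 1 − Φ(0.8986). So
  P(M_{17.79} ≥ 3.79) = 2(1 − Φ(0.8986)) ≈ 0.3689.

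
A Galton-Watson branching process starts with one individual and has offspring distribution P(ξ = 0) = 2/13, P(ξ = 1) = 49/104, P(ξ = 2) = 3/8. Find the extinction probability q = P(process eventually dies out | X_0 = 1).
q = 16/39

The pgf is f(s) = 2/13 + 49/104·s + 3/8·s². The extinction probability q is the smallest fixed point of f in [0, 1]. Setting s = f(s):
  3/8·s² + (49/104 − 1)·s + 2/13 = 0
  3/8·s² − (2/13 + 3/8)·s + 2/13 = 0
which factors as (s − 1)·(3/8·s − 2/13) = 0, giving roots s = 1 and s = (2/13)/(3/8) = 16/39.
Mean offspring μ = 49/104 + 2·3/8 = 127/104 > 1 (supercritical), so q < 1. The extinction probability is the smaller root: q = (2/13)/(3/8) = 16/39.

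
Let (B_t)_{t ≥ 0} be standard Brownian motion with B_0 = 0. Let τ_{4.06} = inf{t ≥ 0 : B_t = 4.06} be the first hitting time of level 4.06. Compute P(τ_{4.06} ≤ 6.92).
P(τ_{4.06} ≤ 6.92) = 2(1 − Φ(4.06/√6.92)) = 2(1 − Φ(1.5434)) ≈ 0.1227

By the reflection principle for standard BM, P(τ_b ≤ t) = 2 · P(B_t ≥ b). Since B_t ~ N(0, t), P(B_t ≥ 4.06) = 1 − Φ(4.06/√t) = 1 − Φ(4.06/√6.92) = 1 − Φ(1.5434) ≈ 0.06137. Doubling: P(τ_{4.06} ≤ 6.92) ≈ 2 · 0.06137 = 0.12274 ≈ 0.1227.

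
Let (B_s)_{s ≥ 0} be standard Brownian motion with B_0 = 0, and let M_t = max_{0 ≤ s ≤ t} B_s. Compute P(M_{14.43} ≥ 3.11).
P(M_{14.43} ≥ 3.11) = 2·P(B_{14.43} ≥ 3.11) = 2(1 − Φ(3.11/√14.43)) ≈ 0.4130

By the reflection principle for Brownian motion, P(M_t ≥ a) = 2 · P(B_t ≥ a) for a ≥ 0. Since B_t ~ N(0, t), P(B_t ≥ 3.11) = 1 − Φ(3.11/√t) = 1 − Φ(3.11/√14.43) = 1 − Φ(0.8187). So
  P(M_{14.43} ≥ 3.11) = 2(1 − Φ(0.8187)) ≈ 0.4130.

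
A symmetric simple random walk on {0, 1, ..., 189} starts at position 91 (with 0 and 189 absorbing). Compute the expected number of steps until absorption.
E[τ | X_0 = 91] = 8918

Let v_k = E[τ | X_0 = k]. Boundary: v_0 = v_189 = 0. Recurrence: v_k = 1 + (v_{k-1} + v_{k+1})/2 for 1 ≤ k ≤ 188. The particular solution to v_k − (v_{k-1} + v_{k+1})/2 = 1 is v_k = −k^2. Adding homogeneous solution A + B k and matching boundaries gives v_k = k (189 − k). Substituting k = 91: v_91 = 91 · 98 = 8918.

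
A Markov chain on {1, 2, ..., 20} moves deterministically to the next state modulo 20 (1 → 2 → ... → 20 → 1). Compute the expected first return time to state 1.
E[T_1 | X_0 = 1] = 20

The chain cycles deterministically, so starting at state 1 it returns in exactly 20 steps. Equivalently, the stationary distribution is uniform π_j = 1/20 for every state j, so by Kac's formula E[T_1] = 1/π_1 = 20.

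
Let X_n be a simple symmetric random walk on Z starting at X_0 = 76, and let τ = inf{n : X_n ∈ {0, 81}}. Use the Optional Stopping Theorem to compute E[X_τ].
E[X_τ] = 76

X_n is a martingale and τ is a bounded-mean stopping time (indeed τ is finite a.s. with bounded expectation since the walk is in a bounded region). By the OST, E[X_τ] = E[X_0] = 76. Equivalently: E[X_τ] = 81 · P(hit 81 first) + 0 · P(hit 0 first) = 81 · (76/81) = 76.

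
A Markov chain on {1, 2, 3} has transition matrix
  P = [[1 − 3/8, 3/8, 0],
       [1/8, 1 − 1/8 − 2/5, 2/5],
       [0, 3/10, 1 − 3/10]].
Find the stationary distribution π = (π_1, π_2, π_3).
π = (1/8, 3/8, 1/2)

This is a birth-death chain on three states, which satisfies detailed balance: π_1 · P_{12} = π_2 · P_{21} and π_2 · P_{23} = π_3 · P_{32}.
From π_1 · 3/8 = π_2 · 1/8: π_2/π_1 = (3/8)/(1/8) = 3.
From π_2 · 2/5 = π_3 · 3/10: π_3/π_2 = (2/5)/(3/10) = 4/3.
Take π_1 proportional to 1; then unnormalized π = (1, 3, 4). Normalize by dividing by the sum 8:
  π = (1/8, 3/8, 1/2).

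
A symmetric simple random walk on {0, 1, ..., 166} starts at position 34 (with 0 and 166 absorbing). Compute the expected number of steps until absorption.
E[τ | X_0 = 34] = 4488

Let v_k = E[τ | X_0 = k]. Boundary: v_0 = v_166 = 0. Recurrence: v_k = 1 + (v_{k-1} + v_{k+1})/2 for 1 ≤ k ≤ 165. The particular solution to v_k − (v_{k-1} + v_{k+1})/2 = 1 is v_k = −k^2. Adding homogeneous solution A + B k and matching boundaries gives v_k = k (166 − k). Substituting k = 34: v_34 = 34 · 132 = 4488.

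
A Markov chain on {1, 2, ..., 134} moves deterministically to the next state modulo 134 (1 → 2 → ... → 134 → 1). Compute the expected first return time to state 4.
E[T_4 | X_0 = 4] = 134

The chain cycles deterministically, so starting at state 4 it returns in exactly 134 steps. Equivalently, the stationary distribution is uniform π_j = 1/134 for every state j, so by Kac's formula E[T_4] = 1/π_4 = 134.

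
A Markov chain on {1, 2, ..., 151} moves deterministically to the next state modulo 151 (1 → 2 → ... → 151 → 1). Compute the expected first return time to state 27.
E[T_27 | X_0 = 27] = 151

The chain cycles deterministically, so starting at state 27 it returns in exactly 151 steps. Equivalently, the stationary distribution is uniform π_j = 1/151 for every state j, so by Kac's formula E[T_27] = 1/π_27 = 151.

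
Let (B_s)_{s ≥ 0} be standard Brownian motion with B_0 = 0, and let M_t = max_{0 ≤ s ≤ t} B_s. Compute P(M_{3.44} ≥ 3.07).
P(M_{3.44} ≥ 3.07) = 2·P(B_{3.44} ≥ 3.07) = 2(1 − Φ(3.07/√3.44)) ≈ 0.0979

By the reflection principle for Brownian motion, P(M_t ≥ a) = 2 · P(B_t ≥ a) for a ≥ 0. Since B_t ~ N(0, t), P(B_t ≥ 3.07) = 1 − Φ(3.07/√t) = 1 − Φ(3.07/√3.44) = 1 − Φ(1.6552). So
  P(M_{3.44} ≥ 3.07) = 2(1 − Φ(1.6552)) ≈ 0.0979.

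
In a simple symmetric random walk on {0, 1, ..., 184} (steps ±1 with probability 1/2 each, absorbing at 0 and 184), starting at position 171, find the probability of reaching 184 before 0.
P(hit 184 before 0) = 171/184

Let u_k = P(hit 184 before 0 | start at k). Then u_0 = 0, u_184 = 1, and u_k = u_{k-1}/2 + u_{k+1}/2 for 1 ≤ k ≤ 183. This harmonic recurrence is solved by u_k = k/184, giving u_171 = 171/184.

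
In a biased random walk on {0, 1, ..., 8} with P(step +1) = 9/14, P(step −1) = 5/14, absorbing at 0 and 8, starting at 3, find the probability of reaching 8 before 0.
P(hit 8 before 0) = (1 − (5/9)^3) / (1 − (5/9)^8) = 8916399/10664024

Let u_k denote P(reach 8 before 0 | start at k). Boundary: u_0 = 0, u_8 = 1. Recurrence: u_k = 9/14·u_{k+1} + 5/14·u_{k-1} for 1 ≤ k ≤ 7. Try u_k = A + B·r^k with r = q/p = (5/14)/(9/14) = 5/9. Substitution satisfies the recurrence; boundary conditions give:
  u_k = (1 − r^k) / (1 − r^N) = (1 − (5/9)^3) / (1 − (5/9)^8) = 8916399/10664024.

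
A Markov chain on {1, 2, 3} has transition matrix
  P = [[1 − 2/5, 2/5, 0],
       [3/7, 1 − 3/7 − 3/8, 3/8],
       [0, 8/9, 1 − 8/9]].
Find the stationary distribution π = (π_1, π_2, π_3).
π = (480/1117, 448/1117, 189/1117)

This is a birth-death chain on three states, which satisfies detailed balance: π_1 · P_{12} = π_2 · P_{21} and π_2 · P_{23} = π_3 · P_{32}.
From π_1 · 2/5 = π_2 · 3/7: π_2/π_1 = (2/5)/(3/7) = 14/15.
From π_2 · 3/8 = π_3 · 8/9: π_3/π_2 = (3/8)/(8/9) = 27/64.
Take π_1 proportional to 1; then unnormalized π = (1, 14/15, 63/160). Normalize by dividing by the sum 1117/480:
  π = (480/1117, 448/1117, 189/1117).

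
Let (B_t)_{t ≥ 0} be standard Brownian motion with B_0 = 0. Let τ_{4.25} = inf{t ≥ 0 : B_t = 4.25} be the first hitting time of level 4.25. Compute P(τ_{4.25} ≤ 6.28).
P(τ_{4.25} ≤ 6.28) = 2(1 − Φ(4.25/√6.28)) = 2(1 − Φ(1.6959)) ≈ 0.0899

By the reflection principle for standard BM, P(τ_b ≤ t) = 2 · P(B_t ≥ b). Since B_t ~ N(0, t), P(B_t ≥ 4.25) = 1 − Φ(4.25/√t) = 1 − Φ(4.25/√6.28) = 1 − Φ(1.6959) ≈ 0.04495. Doubling: P(τ_{4.25} ≤ 6.28) ≈ 2 · 0.04495 = 0.08990 ≈ 0.0899.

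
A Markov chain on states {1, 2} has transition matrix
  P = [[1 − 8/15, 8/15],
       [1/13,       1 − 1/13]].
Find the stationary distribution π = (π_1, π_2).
π_1 = 15/119, π_2 = 104/119

Solve πP = π with π_1 + π_2 = 1. From πP = π: π_1 · (1 − 8/15) + π_2 · 1/13 = π_1 ⇒ π_2 · 1/13 = π_1 · 8/15 ⇒ π_2/π_1 = (8/15)/(1/13) = 104/15. Together with π_1 + π_2 = 1:
  π_1 = (1/13)/(8/15 + 1/13) = (1/13)/(119/195) = 15/119,
  π_2 = (8/15)/(8/15 + 1/13) = (8/15)/(119/195) = 104/119.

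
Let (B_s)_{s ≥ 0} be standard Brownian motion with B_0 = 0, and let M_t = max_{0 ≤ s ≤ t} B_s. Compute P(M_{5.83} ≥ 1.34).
P(M_{5.83} ≥ 1.34) = 2·P(B_{5.83} ≥ 1.34) = 2(1 − Φ(1.34/√5.83)) ≈ 0.5789

By the reflection principle for Brownian motion, P(M_t ≥ a) = 2 · P(B_t ≥ a) for a ≥ 0. Since B_t ~ N(0, t), P(B_t ≥ 1.34) = 1 − Φ(1.34/√t) = 1 − Φ(1.34/√5.83) = 1 − Φ(0.5550). So
  P(M_{5.83} ≥ 1.34) = 2(1 − Φ(0.5550)) ≈ 0.5789.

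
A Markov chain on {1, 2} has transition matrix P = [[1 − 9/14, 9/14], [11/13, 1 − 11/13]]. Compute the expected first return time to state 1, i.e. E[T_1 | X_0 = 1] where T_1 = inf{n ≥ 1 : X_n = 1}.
E[T_1 | X_0 = 1] = 1/π_1 = 271/154

For an irreducible recurrent Markov chain with stationary distribution π, E[T_i | X_0 = i] = 1/π_i (Kac's formula). Here π_1 = (11/13)/(9/14 + 11/13) = (11/13)/(271/182) = 154/271, so E[T_1 | X_0 = 1] = 1/π_1 = (9/14 + 11/13)/(11/13) = (271/182)/(11/13) = 271/154.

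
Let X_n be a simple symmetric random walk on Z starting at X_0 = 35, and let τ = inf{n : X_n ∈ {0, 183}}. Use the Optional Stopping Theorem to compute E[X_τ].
E[X_τ] = 35

X_n is a martingale and τ is a bounded-mean stopping time (indeed τ is finite a.s. with bounded expectation since the walk is in a bounded region). By the OST, E[X_τ] = E[X_0] = 35. Equivalently: E[X_τ] = 183 · P(hit 183 first) + 0 · P(hit 0 first) = 183 · (35/183) = 35.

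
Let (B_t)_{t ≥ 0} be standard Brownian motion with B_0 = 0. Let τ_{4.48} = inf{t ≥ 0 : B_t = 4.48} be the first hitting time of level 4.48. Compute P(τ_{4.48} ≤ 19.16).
P(τ_{4.48} ≤ 19.16) = 2(1 − Φ(4.48/√19.16)) = 2(1 − Φ(1.0235)) ≈ 0.3061

By the reflection principle for standard BM, P(τ_b ≤ t) = 2 · P(B_t ≥ b). Since B_t ~ N(0, t), P(B_t ≥ 4.48) = 1 − Φ(4.48/√t) = 1 − Φ(4.48/√19.16) = 1 − Φ(1.0235) ≈ 0.15304. Doubling: P(τ_{4.48} ≤ 19.16) ≈ 2 · 0.15304 = 0.30608 ≈ 0.3061.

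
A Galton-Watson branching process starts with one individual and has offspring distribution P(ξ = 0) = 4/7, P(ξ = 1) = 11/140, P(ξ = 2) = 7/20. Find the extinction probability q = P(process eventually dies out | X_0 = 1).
q = 1

Mean offspring μ = 0·4/7 + 1·11/140 + 2·7/20 = 109/140 ≤ 1. For μ ≤ 1 with offspring not concentrated at 1, the Galton-Watson process goes extinct almost surely, so q = 1.
(Algebraic check: The pgf is f(s) = 4/7 + 11/140·s + 7/20·s². The extinction probability q is the smallest fixed point of f in [0, 1]. Setting s = f(s):
  7/20·s² + (11/140 − 1)·s + 4/7 = 0
  7/20·s² − (4/7 + 7/20)·s + 4/7 = 0
which factors as (s − 1)·(7/20·s − 4/7) = 0, giving roots s = 1 and s = (4/7)/(7/20) = 80/49. Since 80/49 ≥ 1, the smallest root in [0, 1] is s = 1.)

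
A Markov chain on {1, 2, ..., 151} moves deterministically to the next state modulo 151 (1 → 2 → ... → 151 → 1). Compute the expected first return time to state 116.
E[T_116 | X_0 = 116] = 151

The chain cycles deterministically, so starting at state 116 it returns in exactly 151 steps. Equivalently, the stationary distribution is uniform π_j = 1/151 for every state j, so by Kac's formula E[T_116] = 1/π_116 = 151.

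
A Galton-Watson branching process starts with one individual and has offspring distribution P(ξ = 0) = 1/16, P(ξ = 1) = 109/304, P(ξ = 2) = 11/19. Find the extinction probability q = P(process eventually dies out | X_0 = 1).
q = 19/176

The pgf is f(s) = 1/16 + 109/304·s + 11/19·s². The extinction probability q is the smallest fixed point of f in [0, 1]. Setting s = f(s):
  11/19·s² + (109/304 − 1)·s + 1/16 = 0
  11/19·s² − (1/16 + 11/19)·s + 1/16 = 0
which factors as (s − 1)·(11/19·s − 1/16) = 0, giving roots s = 1 and s = (1/16)/(11/19) = 19/176.
Mean offspring μ = 109/304 + 2·11/19 = 461/304 > 1 (supercritical), so q < 1. The extinction probability is the smaller root: q = (1/16)/(11/19) = 19/176.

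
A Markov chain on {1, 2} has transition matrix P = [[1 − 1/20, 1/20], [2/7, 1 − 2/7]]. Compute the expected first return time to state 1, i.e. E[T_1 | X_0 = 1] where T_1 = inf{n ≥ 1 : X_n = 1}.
E[T_1 | X_0 = 1] = 1/π_1 = 47/40

For an irreducible recurrent Markov chain with stationary distribution π, E[T_i | X_0 = i] = 1/π_i (Kac's formula). Here π_1 = (2/7)/(1/20 + 2/7) = (2/7)/(47/140) = 40/47, so E[T_1 | X_0 = 1] = 1/π_1 = (1/20 + 2/7)/(2/7) = (47/140)/(2/7) = 47/40.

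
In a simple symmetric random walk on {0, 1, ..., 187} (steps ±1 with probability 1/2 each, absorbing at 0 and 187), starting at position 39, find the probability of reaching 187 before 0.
P(hit 187 before 0) = 39/187

Let u_k = P(hit 187 before 0 | start at k). Then u_0 = 0, u_187 = 1, and u_k = u_{k-1}/2 + u_{k+1}/2 for 1 ≤ k ≤ 186. This harmonic recurrence is solved by u_k = k/187, giving u_39 = 39/187.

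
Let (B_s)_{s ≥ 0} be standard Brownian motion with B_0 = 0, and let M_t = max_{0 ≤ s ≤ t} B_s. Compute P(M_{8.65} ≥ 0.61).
P(M_{8.65} ≥ 0.61) = 2·P(B_{8.65} ≥ 0.61) = 2(1 − Φ(0.61/√8.65)) ≈ 0.8357

By the reflection principle for Brownian motion, P(M_t ≥ a) = 2 · P(B_t ≥ a) for a ≥ 0. Since B_t ~ N(0, t), P(B_t ≥ 0.61) = 1 − Φ(0.61/√t) = 1 − Φ(0.61/√8.65) = 1 − Φ(0.2074). So
  P(M_{8.65} ≥ 0.61) = 2(1 − Φ(0.2074)) ≈ 0.8357.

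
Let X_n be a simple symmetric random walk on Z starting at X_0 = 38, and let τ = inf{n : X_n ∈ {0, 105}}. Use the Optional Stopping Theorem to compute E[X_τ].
E[X_τ] = 38

X_n is a martingale and τ is a bounded-mean stopping time (indeed τ is finite a.s. with bounded expectation since the walk is in a bounded region). By the OST, E[X_τ] = E[X_0] = 38. Equivalently: E[X_τ] = 105 · P(hit 105 first) + 0 · P(hit 0 first) = 105 · (38/105) = 38.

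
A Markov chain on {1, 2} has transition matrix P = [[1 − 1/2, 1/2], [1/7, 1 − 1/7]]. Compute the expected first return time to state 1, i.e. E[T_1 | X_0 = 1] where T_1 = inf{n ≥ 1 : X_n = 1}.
E[T_1 | X_0 = 1] = 1/π_1 = 9/2

For an irreducible recurrent Markov chain with stationary distribution π, E[T_i | X_0 = i] = 1/π_i (Kac's formula). Here π_1 = (1/7)/(1/2 + 1/7) = (1/7)/(9/14) = 2/9, so E[T_1 | X_0 = 1] = 1/π_1 = (1/2 + 1/7)/(1/7) = (9/14)/(1/7) = 9/2.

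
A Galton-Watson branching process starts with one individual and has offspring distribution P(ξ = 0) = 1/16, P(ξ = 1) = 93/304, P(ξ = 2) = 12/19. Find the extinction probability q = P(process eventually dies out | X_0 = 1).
q = 19/192

The pgf is f(s) = 1/16 + 93/304·s + 12/19·s². The extinction probability q is the smallest fixed point of f in [0, 1]. Setting s = f(s):
  12/19·s² + (93/304 − 1)·s + 1/16 = 0
  12/19·s² − (1/16 + 12/19)·s + 1/16 = 0
which factors as (s − 1)·(12/19·s − 1/16) = 0, giving roots s = 1 and s = (1/16)/(12/19) = 19/192.
Mean offspring μ = 93/304 + 2·12/19 = 477/304 > 1 (supercritical), so q < 1. The extinction probability is the smaller root: q = (1/16)/(12/19) = 19/192.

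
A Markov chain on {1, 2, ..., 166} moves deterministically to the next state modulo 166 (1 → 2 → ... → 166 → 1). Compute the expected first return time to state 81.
E[T_81 | X_0 = 81] = 166

The chain cycles deterministically, so starting at state 81 it returns in exactly 166 steps. Equivalently, the stationary distribution is uniform π_j = 1/166 for every state j, so by Kac's formula E[T_81] = 1/π_81 = 166.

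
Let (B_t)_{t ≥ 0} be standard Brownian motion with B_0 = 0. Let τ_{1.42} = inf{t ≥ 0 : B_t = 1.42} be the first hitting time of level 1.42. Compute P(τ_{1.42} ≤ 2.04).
P(τ_{1.42} ≤ 2.04) = 2(1 − Φ(1.42/√2.04)) = 2(1 − Φ(0.9942)) ≈ 0.3201

By the reflection principle for standard BM, P(τ_b ≤ t) = 2 · P(B_t ≥ b). Since B_t ~ N(0, t), P(B_t ≥ 1.42) = 1 − Φ(1.42/√t) = 1 − Φ(1.42/√2.04) = 1 − Φ(0.9942) ≈ 0.16006. Doubling: P(τ_{1.42} ≤ 2.04) ≈ 2 · 0.16006 = 0.32012 ≈ 0.3201.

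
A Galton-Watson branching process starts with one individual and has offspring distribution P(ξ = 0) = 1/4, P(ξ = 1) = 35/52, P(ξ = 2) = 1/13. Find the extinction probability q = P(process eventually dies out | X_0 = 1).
q = 1

Mean offspring μ = 0·1/4 + 1·35/52 + 2·1/13 = 43/52 ≤ 1. For μ ≤ 1 with offspring not concentrated at 1, the Galton-Watson process goes extinct almost surely, so q = 1.
(Algebraic check: The pgf is f(s) = 1/4 + 35/52·s + 1/13·s². The extinction probability q is the smallest fixed point of f in [0, 1]. Setting s = f(s):
  1/13·s² + (35/52 − 1)·s + 1/4 = 0
  1/13·s² − (1/4 + 1/13)·s + 1/4 = 0
which factors as (s − 1)·(1/13·s − 1/4) = 0, giving roots s = 1 and s = (1/4)/(1/13) = 13/4. Since 13/4 ≥ 1, the smallest root in [0, 1] is s = 1.)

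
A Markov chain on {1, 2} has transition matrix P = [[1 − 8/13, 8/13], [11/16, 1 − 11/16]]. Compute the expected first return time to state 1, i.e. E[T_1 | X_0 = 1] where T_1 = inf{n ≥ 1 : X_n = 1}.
E[T_1 | X_0 = 1] = 1/π_1 = 271/143

For an irreducible recurrent Markov chain with stationary distribution π, E[T_i | X_0 = i] = 1/π_i (Kac's formula). Here π_1 = (11/16)/(8/13 + 11/16) = (11/16)/(271/208) = 143/271, so E[T_1 | X_0 = 1] = 1/π_1 = (8/13 + 11/16)/(11/16) = (271/208)/(11/16) = 271/143.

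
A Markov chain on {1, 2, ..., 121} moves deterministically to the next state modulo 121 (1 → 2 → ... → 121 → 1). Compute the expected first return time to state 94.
E[T_94 | X_0 = 94] = 121

The chain cycles deterministically, so starting at state 94 it returns in exactly 121 steps. Equivalently, the stationary distribution is uniform π_j = 1/121 for every state j, so by Kac's formula E[T_94] = 1/π_94 = 121.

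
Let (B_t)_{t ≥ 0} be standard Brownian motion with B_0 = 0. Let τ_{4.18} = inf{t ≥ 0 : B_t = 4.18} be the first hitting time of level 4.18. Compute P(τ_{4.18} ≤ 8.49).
P(τ_{4.18} ≤ 8.49) = 2(1 − Φ(4.18/√8.49)) = 2(1 − Φ(1.4346)) ≈ 0.1514

By the reflection principle for standard BM, P(τ_b ≤ t) = 2 · P(B_t ≥ b). Since B_t ~ N(0, t), P(B_t ≥ 4.18) = 1 − Φ(4.18/√t) = 1 − Φ(4.18/√8.49) = 1 − Φ(1.4346) ≈ 0.07570. Doubling: P(τ_{4.18} ≤ 8.49) ≈ 2 · 0.07570 = 0.15140 ≈ 0.1514.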